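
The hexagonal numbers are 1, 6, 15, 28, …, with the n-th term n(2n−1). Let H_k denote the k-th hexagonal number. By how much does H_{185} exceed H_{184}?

737

Consecutive hexagonal numbers differ by 4n − 3: here 4·185 − 3 = 737.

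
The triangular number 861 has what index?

Set n(n+1)/2 = 861, giving n² + n − 1722 = 0.
So n = (-1 + 83) / 2 = 82/2 = 41.
Check: 41·42/2 = 861. ✓

41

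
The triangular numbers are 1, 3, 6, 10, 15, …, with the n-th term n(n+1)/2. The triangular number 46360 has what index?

304

Set n(n+1)/2 = 46360, giving n² + n − 92720 = 0.
The discriminant is 1 + 8·46360 = 370881, and √370881 = 609.
So n = (-1 + 609) / 2 = 608/2 = 304.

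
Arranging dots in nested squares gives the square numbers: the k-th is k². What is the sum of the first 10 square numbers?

385

Σ_{i=1}^{10} i² = 10·11·21/6 = 385.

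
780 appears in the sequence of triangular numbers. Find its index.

Set n(n+1)/2 = 780, giving n² + n − 1560 = 0.
So n = (-1 + 79) / 2 = 78/2 = 39.

39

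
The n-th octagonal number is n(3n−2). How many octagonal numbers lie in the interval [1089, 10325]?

40

The n-th octagonal number is n(3n−2).
Smallest index with value ≥ 1089: n = 20 (giving 1160).
Largest index with value ≤ 10325: n = 59 (giving 10325).
Indices 20 through 59: 40 terms.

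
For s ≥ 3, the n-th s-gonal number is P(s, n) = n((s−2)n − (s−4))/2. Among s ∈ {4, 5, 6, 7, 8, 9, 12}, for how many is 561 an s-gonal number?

2

s = 4: P(4, 23) = 529 and P(4, 24) = 576; 561 is not s-gonal.
s = 5: P(5, 19) = 532 and P(5, 20) = 590; 561 is not s-gonal.
s = 6: P(6, 17) = 561. ✓
s = 7: P(7, 15) = 540 and P(7, 16) = 616; 561 is not s-gonal.
s = 8: P(8, 14) = 560 and P(8, 15) = 645; 561 is not s-gonal.
s = 9: P(9, 13) = 559 and P(9, 14) = 651; 561 is not s-gonal.
s = 12: P(12, 11) = 561. ✓
Hits: s ∈ {6, 12} → 2.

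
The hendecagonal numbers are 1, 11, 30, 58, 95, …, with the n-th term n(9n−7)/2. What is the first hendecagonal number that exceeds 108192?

Solve n(9n−7)/2 > 108192 for integer n.
The largest n with value ≤ 108192 is 155 (since 107570 ≤ 108192 < 108966), so the first above is n = 156, value 108966.

108966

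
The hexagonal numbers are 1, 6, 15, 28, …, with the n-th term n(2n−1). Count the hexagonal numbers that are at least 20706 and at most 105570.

129

The n-th hexagonal number is n(2n−1).
Smallest index with value ≥ 20706: n = 102 (giving 20706).
Largest index with value ≤ 105570: n = 230 (giving 105570).
Indices 102 through 230: 129 terms.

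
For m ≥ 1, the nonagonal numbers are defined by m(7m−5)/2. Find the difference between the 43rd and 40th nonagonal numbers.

43·(7·43 − 5)/2 = 6364 and 40·(7·40 − 5)/2 = 5500.
Difference: 6364 − 5500 = 864.

864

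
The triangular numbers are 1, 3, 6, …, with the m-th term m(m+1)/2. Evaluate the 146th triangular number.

The 146th triangular number is n(n+1)/2 with n = 146.
146·147/2 = 21462/2 = 10731.

10731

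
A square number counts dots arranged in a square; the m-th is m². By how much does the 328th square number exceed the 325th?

328² = 107584 and 325² = 105625.
Difference: 107584 − 105625 = 1959.

1959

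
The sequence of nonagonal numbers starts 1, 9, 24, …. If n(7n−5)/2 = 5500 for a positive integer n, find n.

Set n(7n−5)/2 = 5500, giving 7n² − 5n − 11000 = 0.
The discriminant is 25 + 56·5500 = 308025, and √308025 = 555.
So n = (5 + 555) / 14 = 560/14 = 40.

40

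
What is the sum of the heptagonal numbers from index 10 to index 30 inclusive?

Σ i(5i−3)/2 = (5Σi² − 3Σi) / 2 over i = 10..30.
Σi = 465 − 45 = 420 and Σi² = 9455 − 285 = 9170.
(5·9170 − 3·420) / 2 = 44590/2 = 22295.

22295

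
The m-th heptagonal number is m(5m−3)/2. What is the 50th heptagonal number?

The 50th heptagonal number is n(5n−3)/2 with n = 50.
50·(5·50 − 3)/2 = 50·247/2 = 6175.

6175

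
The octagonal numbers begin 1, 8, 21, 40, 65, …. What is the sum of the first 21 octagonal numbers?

Σ i(3i−2) = 3Σi² − 2Σi over i = 1..21.
Σi = 231 and Σi² = 3311.
3·3311 − 2·231 = 9471.

9471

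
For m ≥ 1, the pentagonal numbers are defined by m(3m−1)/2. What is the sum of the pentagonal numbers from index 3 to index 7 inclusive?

190

Σ i(3i−1)/2 = (3Σi² − Σi) / 2 over i = 3..7.
Σi = 28 − 3 = 25 and Σi² = 140 − 5 = 135.
(3·135 − 1·25) / 2 = 380/2 = 190.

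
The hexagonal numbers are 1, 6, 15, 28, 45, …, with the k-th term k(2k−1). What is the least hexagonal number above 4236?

Solve n(2n−1) > 4236 for integer n.
The largest n with value ≤ 4236 is 46 (since 4186 ≤ 4236 < 4371), so the first above is n = 47, value 4371.

4371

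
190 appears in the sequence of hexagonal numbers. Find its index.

10

Set n(2n−1) = 190, giving 2n² − n − 190 = 0.
The discriminant is 1 + 8·190 = 1521, and √1521 = 39.
So n = (1 + 39) / 4 = 40/4 = 10.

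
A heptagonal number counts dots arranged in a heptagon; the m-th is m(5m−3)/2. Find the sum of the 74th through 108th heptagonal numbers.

Σ i(5i−3)/2 = (5Σi² − 3Σi) / 2 over i = 74..108.
Σi = 5886 − 2701 = 3185 and Σi² = 425754 − 132349 = 293405.
(5·293405 − 3·3185) / 2 = 1457470/2 = 728735.

728735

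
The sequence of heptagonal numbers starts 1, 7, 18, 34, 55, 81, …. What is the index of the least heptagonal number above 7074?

54

Solve n(5n−3)/2 > 7074 for integer n.
The largest n with value ≤ 7074 is 53 (since 6943 ≤ 7074 < 7209), so the first above is n = 54, value 7209.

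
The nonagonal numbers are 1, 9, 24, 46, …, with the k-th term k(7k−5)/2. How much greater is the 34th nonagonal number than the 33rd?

232

Consecutive nonagonal numbers differ by 7n − 6: here 7·34 − 6 = 232.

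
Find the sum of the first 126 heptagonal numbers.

1674876

Σ i(5i−3)/2 = (5Σi² − 3Σi) / 2 over i = 1..126.
Σi = 8001 and Σi² = 674751.
(5·674751 − 3·8001) / 2 = 3349752/2 = 1674876.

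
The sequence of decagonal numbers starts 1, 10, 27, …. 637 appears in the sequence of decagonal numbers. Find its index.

13

Set n(4n−3) = 637, giving 4n² − 3n − 637 = 0.
The discriminant is 9 + 16·637 = 10201, and √10201 = 101.
So n = (3 + 101) / 8 = 104/8 = 13.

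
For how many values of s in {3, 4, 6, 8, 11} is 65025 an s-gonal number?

s = 3: P(3, 360) = 64980 and P(3, 361) = 65341; 65025 is not s-gonal.
s = 4: P(4, 255) = 65025. ✓
s = 6: P(6, 180) = 64620 and P(6, 181) = 65341; 65025 is not s-gonal.
s = 8: P(8, 147) = 64533 and P(8, 148) = 65416; 65025 is not s-gonal.
s = 11: P(11, 120) = 64380 and P(11, 121) = 65461; 65025 is not s-gonal.
Hits: s ∈ {4} → 1.

1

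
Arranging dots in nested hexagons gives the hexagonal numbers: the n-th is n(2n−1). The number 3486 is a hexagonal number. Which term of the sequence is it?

42

Set n(2n−1) = 3486, giving 2n² − n − 3486 = 0.
The discriminant is 1 + 8·3486 = 27889, and √27889 = 167.
So n = (1 + 167) / 4 = 168/4 = 42.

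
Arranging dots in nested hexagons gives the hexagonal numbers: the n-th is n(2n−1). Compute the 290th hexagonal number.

167910

The 290th hexagonal number is n(2n−1) with n = 290.
290·(2·290 − 1) = 290·579 = 167910.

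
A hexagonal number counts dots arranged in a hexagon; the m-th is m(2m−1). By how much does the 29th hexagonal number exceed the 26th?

327

29·(2·29 − 1) = 1653 and 26·(2·26 − 1) = 1326.
Difference: 1653 − 1326 = 327.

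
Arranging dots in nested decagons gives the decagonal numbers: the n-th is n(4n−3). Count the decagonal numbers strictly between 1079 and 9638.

The n-th decagonal number is n(4n−3).
Smallest index with value > 1079: n = 17 (giving 1105).
Largest index with value < 9638: n = 49 (giving 9457).
Indices 17 through 49: 33 terms.

33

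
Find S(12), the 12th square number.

144

The 12th square number is n² with n = 12.
12² = 144.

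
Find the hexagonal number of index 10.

190

The 10th hexagonal number is n(2n−1) with n = 10.
10·(2·10 − 1) = 10·19 = 190.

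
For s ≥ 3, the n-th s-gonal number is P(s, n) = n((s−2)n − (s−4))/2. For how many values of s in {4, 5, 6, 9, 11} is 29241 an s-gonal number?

s = 4: P(4, 171) = 29241. ✓
s = 5: P(5, 139) = 28912 and P(5, 140) = 29330; 29241 is not s-gonal.
s = 6: P(6, 121) = 29161 and P(6, 122) = 29646; 29241 is not s-gonal.
s = 9: P(9, 91) = 28756 and P(9, 92) = 29394; 29241 is not s-gonal.
s = 11: P(11, 81) = 29241. ✓
Hits: s ∈ {4, 11} → 2.

2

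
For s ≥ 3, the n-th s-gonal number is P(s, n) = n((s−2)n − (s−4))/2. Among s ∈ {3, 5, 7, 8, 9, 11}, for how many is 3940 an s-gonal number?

1

s = 3: P(3, 88) = 3916 and P(3, 89) = 4005; 3940 is not s-gonal.
s = 5: P(5, 51) = 3876 and P(5, 52) = 4030; 3940 is not s-gonal.
s = 7: P(7, 40) = 3940. ✓
s = 8: P(8, 36) = 3816 and P(8, 37) = 4033; 3940 is not s-gonal.
s = 9: P(9, 33) = 3729 and P(9, 34) = 3961; 3940 is not s-gonal.
s = 11: P(11, 29) = 3683 and P(11, 30) = 3945; 3940 is not s-gonal.
Hits: s ∈ {7} → 1.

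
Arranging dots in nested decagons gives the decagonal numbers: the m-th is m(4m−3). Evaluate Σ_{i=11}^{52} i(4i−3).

187411

Σ i(4i−3) = 4Σi² − 3Σi over i = 11..52.
Σi = 1378 − 55 = 1323 and Σi² = 48230 − 385 = 47845.
4·47845 − 3·1323 = 187411.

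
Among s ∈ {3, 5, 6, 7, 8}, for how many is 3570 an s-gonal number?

1

s = 3: P(3, 84) = 3570. ✓
s = 5: P(5, 48) = 3432 and P(5, 49) = 3577; 3570 is not s-gonal.
s = 6: P(6, 42) = 3486 and P(6, 43) = 3655; 3570 is not s-gonal.
s = 7: P(7, 38) = 3553 and P(7, 39) = 3744; 3570 is not s-gonal.
s = 8: P(8, 34) = 3400 and P(8, 35) = 3605; 3570 is not s-gonal.
Hits: s ∈ {3} → 1.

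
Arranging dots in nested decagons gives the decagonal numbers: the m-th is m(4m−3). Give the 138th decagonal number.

75762

The 138th decagonal number is n(4n−3) with n = 138.
138·(4·138 − 3) = 138·549 = 75762.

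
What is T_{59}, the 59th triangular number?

1770

The 59th triangular number is n(n+1)/2 with n = 59.
59·60/2 = 3540/2 = 1770.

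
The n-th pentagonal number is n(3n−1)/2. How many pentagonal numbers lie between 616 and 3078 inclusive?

25

The n-th pentagonal number is n(3n−1)/2.
Smallest index with value ≥ 616: n = 21 (giving 651).
Largest index with value ≤ 3078: n = 45 (giving 3015).
Indices 21 through 45: 25 terms.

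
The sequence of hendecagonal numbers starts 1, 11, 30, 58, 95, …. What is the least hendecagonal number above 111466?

Solve n(9n−7)/2 > 111466 for integer n.
The largest n with value ≤ 111466 is 157 (since 110371 ≤ 111466 < 111785), so the first above is n = 158, value 111785.

111785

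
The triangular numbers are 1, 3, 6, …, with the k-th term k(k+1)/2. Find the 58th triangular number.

The 58th triangular number is n(n+1)/2 with n = 58.
58·59/2 = 3422/2 = 1711.

1711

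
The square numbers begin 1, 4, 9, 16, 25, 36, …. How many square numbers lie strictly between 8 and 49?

The n-th square number is n².
Smallest index with value > 8: n = 3 (giving 9).
Largest index with value < 49: n = 6 (giving 36).
Indices 3 through 6: 4 terms.

4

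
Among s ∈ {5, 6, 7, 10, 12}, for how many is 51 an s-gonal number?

1

s = 5: P(5, 6) = 51. ✓
s = 6: P(6, 5) = 45 and P(6, 6) = 66; 51 is not s-gonal.
s = 7: P(7, 4) = 34 and P(7, 5) = 55; 51 is not s-gonal.
s = 10: P(10, 3) = 27 and P(10, 4) = 52; 51 is not s-gonal.
s = 12: P(12, 3) = 33 and P(12, 4) = 64; 51 is not s-gonal.
Hits: s ∈ {5} → 1.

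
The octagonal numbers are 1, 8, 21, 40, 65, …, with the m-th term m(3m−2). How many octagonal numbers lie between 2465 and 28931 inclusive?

70

The n-th octagonal number is n(3n−2).
Smallest index with value ≥ 2465: n = 29 (giving 2465).
Largest index with value ≤ 28931: n = 98 (giving 28616).
Indices 29 through 98: 70 terms.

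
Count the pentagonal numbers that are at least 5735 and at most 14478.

37

The n-th pentagonal number is n(3n−1)/2.
Smallest index with value ≥ 5735: n = 62 (giving 5735).
Largest index with value ≤ 14478: n = 98 (giving 14357).
Indices 62 through 98: 37 terms.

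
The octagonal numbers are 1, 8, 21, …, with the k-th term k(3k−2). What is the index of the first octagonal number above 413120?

372

Solve n(3n−2) > 413120 for integer n.
The largest n with value ≤ 413120 is 371 (since 412181 ≤ 413120 < 414408), so the first above is n = 372, value 414408.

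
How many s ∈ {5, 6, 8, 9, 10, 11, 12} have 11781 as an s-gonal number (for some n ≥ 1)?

s = 5: P(5, 88) = 11572 and P(5, 89) = 11837; 11781 is not s-gonal.
s = 6: P(6, 77) = 11781. ✓
s = 8: P(8, 63) = 11781. ✓
s = 9: P(9, 58) = 11629 and P(9, 59) = 12036; 11781 is not s-gonal.
s = 10: P(10, 54) = 11502 and P(10, 55) = 11935; 11781 is not s-gonal.
s = 11: P(11, 51) = 11526 and P(11, 52) = 11986; 11781 is not s-gonal.
s = 12: P(12, 48) = 11328 and P(12, 49) = 11809; 11781 is not s-gonal.
Hits: s ∈ {6, 8} → 2.

2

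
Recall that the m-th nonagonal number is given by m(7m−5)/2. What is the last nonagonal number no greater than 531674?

Solve n(7n−5)/2 ≤ 531674 for integer n.
n = 390 gives 531375 ≤ 531674, while n = 391 gives 534106 > 531674; so the answer is 531375.

531375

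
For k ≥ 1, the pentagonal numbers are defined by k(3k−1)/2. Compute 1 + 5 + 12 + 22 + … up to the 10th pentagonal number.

550

Σ i(3i−1)/2 = (3Σi² − Σi) / 2 over i = 1..10.
Σi = 55 and Σi² = 385.
(3·385 − 1·55) / 2 = 1100/2 = 550.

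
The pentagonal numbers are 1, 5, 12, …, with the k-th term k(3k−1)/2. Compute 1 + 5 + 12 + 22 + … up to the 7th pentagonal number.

196

Σ i(3i−1)/2 = (3Σi² − Σi) / 2 over i = 1..7.
Σi = 28 and Σi² = 140.
(3·140 − 1·28) / 2 = 392/2 = 196.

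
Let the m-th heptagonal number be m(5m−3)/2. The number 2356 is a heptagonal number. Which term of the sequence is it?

31

Set n(5n−3)/2 = 2356, giving 5n² − 3n − 4712 = 0.
So n = (3 + 307) / 10 = 310/10 = 31.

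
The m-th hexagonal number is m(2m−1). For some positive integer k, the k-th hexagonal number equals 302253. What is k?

389

Set n(2n−1) = 302253, giving 2n² − n − 302253 = 0.
The discriminant is 1 + 8·302253 = 2418025, and √2418025 = 1555.
So n = (1 + 1555) / 4 = 1556/4 = 389.
Check: 389·(2·389 − 1) = 302253. ✓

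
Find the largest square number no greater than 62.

Solve n² ≤ 62 for integer n.
n = 7 gives 49 ≤ 62, while n = 8 gives 64 > 62; so the answer is 49.

49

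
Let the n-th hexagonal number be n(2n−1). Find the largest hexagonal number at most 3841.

Solve n(2n−1) ≤ 3841 for integer n.
n = 44 gives 3828 ≤ 3841, while n = 45 gives 4005 > 3841; so the answer is 3828.

3828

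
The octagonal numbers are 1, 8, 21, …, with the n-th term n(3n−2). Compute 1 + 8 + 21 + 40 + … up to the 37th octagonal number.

51319

Σ i(3i−2) = 3Σi² − 2Σi over i = 1..37.
Σi = 703 and Σi² = 17575.
3·17575 − 2·703 = 51319.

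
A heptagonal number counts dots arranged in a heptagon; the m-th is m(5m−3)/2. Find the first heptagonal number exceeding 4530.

Solve n(5n−3)/2 > 4530 for integer n.
The largest n with value ≤ 4530 is 42 (since 4347 ≤ 4530 < 4558), so the first above is n = 43, value 4558.

4558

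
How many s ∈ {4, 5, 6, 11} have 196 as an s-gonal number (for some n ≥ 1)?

2

s = 4: P(4, 14) = 196. ✓
s = 5: P(5, 11) = 176 and P(5, 12) = 210; 196 is not s-gonal.
s = 6: P(6, 10) = 190 and P(6, 11) = 231; 196 is not s-gonal.
s = 11: P(11, 7) = 196. ✓
Hits: s ∈ {4, 11} → 2.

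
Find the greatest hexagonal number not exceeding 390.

378

Solve n(2n−1) ≤ 390 for integer n.
n = 14 gives 378 ≤ 390, while n = 15 gives 435 > 390; so the answer is 378.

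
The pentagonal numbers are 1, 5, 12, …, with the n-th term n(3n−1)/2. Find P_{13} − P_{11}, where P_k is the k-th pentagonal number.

71

13·(3·13 − 1)/2 = 247 and 11·(3·11 − 1)/2 = 176.
Difference: 247 − 176 = 71.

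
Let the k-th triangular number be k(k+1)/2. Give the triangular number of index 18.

171

The 18th triangular number is n(n+1)/2 with n = 18.
18·19/2 = 342/2 = 171.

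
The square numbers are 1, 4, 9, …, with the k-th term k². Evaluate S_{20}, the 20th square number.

400

The 20th square number is n² with n = 20.
20² = 400.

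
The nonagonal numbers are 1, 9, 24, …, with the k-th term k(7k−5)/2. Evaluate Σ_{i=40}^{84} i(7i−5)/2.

625020

Σ i(7i−5)/2 = (7Σi² − 5Σi) / 2 over i = 40..84.
Σi = 3570 − 780 = 2790 and Σi² = 201110 − 20540 = 180570.
(7·180570 − 5·2790) / 2 = 1250040/2 = 625020.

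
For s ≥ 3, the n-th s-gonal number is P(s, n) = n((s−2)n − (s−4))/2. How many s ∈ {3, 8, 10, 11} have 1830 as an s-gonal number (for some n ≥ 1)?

s = 3: P(3, 60) = 1830. ✓
s = 8: P(8, 25) = 1825 and P(8, 26) = 1976; 1830 is not s-gonal.
s = 10: P(10, 21) = 1701 and P(10, 22) = 1870; 1830 is not s-gonal.
s = 11: P(11, 20) = 1730 and P(11, 21) = 1911; 1830 is not s-gonal.
Hits: s ∈ {3} → 1.

1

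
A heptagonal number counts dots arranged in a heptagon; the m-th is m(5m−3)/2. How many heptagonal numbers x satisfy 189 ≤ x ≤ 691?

The n-th heptagonal number is n(5n−3)/2.
Smallest index with value ≥ 189: n = 9 (giving 189).
Largest index with value ≤ 691: n = 16 (giving 616).
Indices 9 through 16: 8 terms.

8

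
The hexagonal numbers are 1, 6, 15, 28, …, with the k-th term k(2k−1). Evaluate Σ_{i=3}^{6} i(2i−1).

Σ i(2i−1) = 2Σi² − Σi over i = 3..6.
Σi = 21 − 3 = 18 and Σi² = 91 − 5 = 86.
2·86 − 1·18 = 154.

154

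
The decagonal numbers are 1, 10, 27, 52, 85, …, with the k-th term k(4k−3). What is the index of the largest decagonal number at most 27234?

Solve n(4n−3) ≤ 27234 for integer n.
n = 82 gives 26650 ≤ 27234, while n = 83 gives 27307 > 27234; so the answer is index 82.

82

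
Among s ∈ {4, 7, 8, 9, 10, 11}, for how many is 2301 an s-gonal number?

1

s = 4: P(4, 47) = 2209 and P(4, 48) = 2304; 2301 is not s-gonal.
s = 7: P(7, 30) = 2205 and P(7, 31) = 2356; 2301 is not s-gonal.
s = 8: P(8, 28) = 2296 and P(8, 29) = 2465; 2301 is not s-gonal.
s = 9: P(9, 26) = 2301. ✓
s = 10: P(10, 24) = 2232 and P(10, 25) = 2425; 2301 is not s-gonal.
s = 11: P(11, 23) = 2300 and P(11, 24) = 2508; 2301 is not s-gonal.
Hits: s ∈ {9} → 1.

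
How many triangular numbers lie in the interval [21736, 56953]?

The n-th triangular number is n(n+1)/2.
Smallest index with value ≥ 21736: n = 208 (giving 21736).
Largest index with value ≤ 56953: n = 337 (giving 56953).
Indices 208 through 337: 130 terms.

130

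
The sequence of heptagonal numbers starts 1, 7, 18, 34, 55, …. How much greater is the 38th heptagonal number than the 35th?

38·(5·38 − 3)/2 = 3553 and 35·(5·35 − 3)/2 = 3010.
Difference: 3553 − 3010 = 543.

543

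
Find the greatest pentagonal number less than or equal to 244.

210

Solve n(3n−1)/2 ≤ 244 for integer n.
n = 12 gives 210 ≤ 244, while n = 13 gives 247 > 244; so the answer is 210.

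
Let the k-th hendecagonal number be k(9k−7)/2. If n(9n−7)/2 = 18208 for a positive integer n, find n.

64

Set n(9n−7)/2 = 18208, giving 9n² − 7n − 36416 = 0.
So n = (7 + 1145) / 18 = 1152/18 = 64.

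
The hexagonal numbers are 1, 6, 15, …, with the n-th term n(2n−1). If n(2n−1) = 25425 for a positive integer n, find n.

113

Set n(2n−1) = 25425, giving 2n² − n − 25425 = 0.
The discriminant is 1 + 8·25425 = 203401, and √203401 = 451.
So n = (1 + 451) / 4 = 452/4 = 113.
Check: 113·(2·113 − 1) = 25425. ✓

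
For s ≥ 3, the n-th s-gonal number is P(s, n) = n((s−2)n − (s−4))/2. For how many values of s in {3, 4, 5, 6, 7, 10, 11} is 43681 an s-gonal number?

s = 3: P(3, 295) = 43660 and P(3, 296) = 43956; 43681 is not s-gonal.
s = 4: P(4, 209) = 43681. ✓
s = 5: P(5, 170) = 43265 and P(5, 171) = 43776; 43681 is not s-gonal.
s = 6: P(6, 148) = 43660 and P(6, 149) = 44253; 43681 is not s-gonal.
s = 7: P(7, 132) = 43362 and P(7, 133) = 44023; 43681 is not s-gonal.
s = 10: P(10, 104) = 42952 and P(10, 105) = 43785; 43681 is not s-gonal.
s = 11: P(11, 98) = 42875 and P(11, 99) = 43758; 43681 is not s-gonal.
Hits: s ∈ {4} → 1.

1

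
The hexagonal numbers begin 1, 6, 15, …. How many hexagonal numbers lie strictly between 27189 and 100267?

The n-th hexagonal number is n(2n−1).
Smallest index with value > 27189: n = 117 (giving 27261).
Largest index with value < 100267: n = 224 (giving 100128).
Indices 117 through 224: 108 terms.

108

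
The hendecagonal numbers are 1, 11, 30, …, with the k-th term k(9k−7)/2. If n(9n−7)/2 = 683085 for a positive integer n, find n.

Set n(9n−7)/2 = 683085, giving 9n² − 7n − 1366170 = 0.
So n = (7 + 7013) / 18 = 7020/18 = 390.

390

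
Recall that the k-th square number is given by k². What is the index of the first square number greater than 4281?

Solve n² > 4281 for integer n.
The largest n with value ≤ 4281 is 65 (since 4225 ≤ 4281 < 4356), so the first above is n = 66, value 4356.

66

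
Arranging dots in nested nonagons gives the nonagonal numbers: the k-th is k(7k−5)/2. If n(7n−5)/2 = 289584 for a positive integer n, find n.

Set n(7n−5)/2 = 289584, giving 7n² − 5n − 579168 = 0.
So n = (5 + 4027) / 14 = 4032/14 = 288.
Check: 288·(7·288 − 5)/2 = 289584. ✓

288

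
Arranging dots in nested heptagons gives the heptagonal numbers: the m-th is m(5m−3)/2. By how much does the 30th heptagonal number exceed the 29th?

146

Consecutive heptagonal numbers differ by 5n − 4: here 5·30 − 4 = 146.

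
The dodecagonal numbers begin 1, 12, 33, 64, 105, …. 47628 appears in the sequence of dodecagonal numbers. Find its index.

98

Set n(5n−4) = 47628, giving 5n² − 4n − 47628 = 0.
The discriminant is 16 + 20·47628 = 952576, and √952576 = 976.
So n = (4 + 976) / 10 = 980/10 = 98.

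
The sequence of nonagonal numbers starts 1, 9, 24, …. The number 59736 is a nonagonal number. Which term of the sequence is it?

Set n(7n−5)/2 = 59736, giving 7n² − 5n − 119472 = 0.
So n = (5 + 1829) / 14 = 1834/14 = 131.

131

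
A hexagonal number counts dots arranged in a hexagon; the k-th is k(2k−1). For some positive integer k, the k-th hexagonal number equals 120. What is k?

8

Set n(2n−1) = 120, giving 2n² − n − 120 = 0.
The discriminant is 1 + 8·120 = 961, and √961 = 31.
So n = (1 + 31) / 4 = 32/4 = 8.
Check: 8·(2·8 − 1) = 120. ✓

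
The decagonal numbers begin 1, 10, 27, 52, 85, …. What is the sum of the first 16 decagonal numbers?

5576

Σ i(4i−3) = 4Σi² − 3Σi over i = 1..16.
Σi = 136 and Σi² = 1496.
4·1496 − 3·136 = 5576.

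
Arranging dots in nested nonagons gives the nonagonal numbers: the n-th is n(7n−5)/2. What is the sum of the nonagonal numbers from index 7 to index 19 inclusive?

7904

Σ i(7i−5)/2 = (7Σi² − 5Σi) / 2 over i = 7..19.
Σi = 190 − 21 = 169 and Σi² = 2470 − 91 = 2379.
(7·2379 − 5·169) / 2 = 15808/2 = 7904.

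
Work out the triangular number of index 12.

78

The 12th triangular number is n(n+1)/2 with n = 12.
12·13/2 = 156/2 = 78.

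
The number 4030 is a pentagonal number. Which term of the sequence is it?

Set n(3n−1)/2 = 4030, giving 3n² − n − 8060 = 0.
The discriminant is 1 + 24·4030 = 96721, and √96721 = 311.
So n = (1 + 311) / 6 = 312/6 = 52.

52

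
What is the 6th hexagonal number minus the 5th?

Consecutive hexagonal numbers differ by 4n − 3: here 4·6 − 3 = 21.

21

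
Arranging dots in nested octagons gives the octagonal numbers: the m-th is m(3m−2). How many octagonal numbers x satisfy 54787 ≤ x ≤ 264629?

162

The n-th octagonal number is n(3n−2).
Smallest index with value ≥ 54787: n = 136 (giving 55216).
Largest index with value ≤ 264629: n = 297 (giving 264033).
Indices 136 through 297: 162 terms.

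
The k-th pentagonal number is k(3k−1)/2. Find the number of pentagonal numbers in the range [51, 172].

The n-th pentagonal number is n(3n−1)/2.
Smallest index with value ≥ 51: n = 6 (giving 51).
Largest index with value ≤ 172: n = 10 (giving 145).
Indices 6 through 10: 5 terms.

5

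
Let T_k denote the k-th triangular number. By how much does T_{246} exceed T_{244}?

491

246·247/2 = 30381 and 244·245/2 = 29890.
Difference: 30381 − 29890 = 491.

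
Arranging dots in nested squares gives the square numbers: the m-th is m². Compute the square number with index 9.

81

The 9th square number is n² with n = 9.
9² = 81.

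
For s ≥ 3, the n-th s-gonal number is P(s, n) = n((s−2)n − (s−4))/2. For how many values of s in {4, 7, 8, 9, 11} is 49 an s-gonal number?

s = 4: P(4, 7) = 49. ✓
s = 7: P(7, 4) = 34 and P(7, 5) = 55; 49 is not s-gonal.
s = 8: P(8, 4) = 40 and P(8, 5) = 65; 49 is not s-gonal.
s = 9: P(9, 4) = 46 and P(9, 5) = 75; 49 is not s-gonal.
s = 11: P(11, 3) = 30 and P(11, 4) = 58; 49 is not s-gonal.
Hits: s ∈ {4} → 1.

1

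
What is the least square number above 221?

Solve n² > 221 for integer n.
The largest n with value ≤ 221 is 14 (since 196 ≤ 221 < 225), so the first above is n = 15, value 225.

225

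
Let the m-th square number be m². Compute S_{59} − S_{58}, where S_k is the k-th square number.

n² − (n−1)² = 2n − 1, so 59² − 58² = 2·59 − 1 = 117.

117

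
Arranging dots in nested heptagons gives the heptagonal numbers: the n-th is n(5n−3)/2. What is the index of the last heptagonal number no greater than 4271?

Solve n(5n−3)/2 ≤ 4271 for integer n.
n = 41 gives 4141 ≤ 4271, while n = 42 gives 4347 > 4271; so the answer is index 41.

41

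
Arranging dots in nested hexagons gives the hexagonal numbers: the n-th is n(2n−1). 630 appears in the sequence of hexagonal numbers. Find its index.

Set n(2n−1) = 630, giving 2n² − n − 630 = 0.
The discriminant is 1 + 8·630 = 5041, and √5041 = 71.
So n = (1 + 71) / 4 = 72/4 = 18.

18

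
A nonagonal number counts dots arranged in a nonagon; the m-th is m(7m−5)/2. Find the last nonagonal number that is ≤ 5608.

5500

Solve n(7n−5)/2 ≤ 5608 for integer n.
n = 40 gives 5500 ≤ 5608, while n = 41 gives 5781 > 5608; so the answer is 5500.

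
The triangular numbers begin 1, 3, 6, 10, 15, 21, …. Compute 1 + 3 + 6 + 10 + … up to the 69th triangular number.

57155

Σ i(i+1)/2 = (Σi² + Σi) / 2 over i = 1..69.
Σi = 2415 and Σi² = 111895.
(1·111895 + 1·2415) / 2 = 114310/2 = 57155.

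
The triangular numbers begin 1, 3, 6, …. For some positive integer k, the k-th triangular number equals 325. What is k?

Set n(n+1)/2 = 325, giving n² + n − 650 = 0.
So n = (-1 + 51) / 2 = 50/2 = 25.

25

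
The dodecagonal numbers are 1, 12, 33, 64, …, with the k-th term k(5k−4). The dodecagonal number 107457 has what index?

147

Set n(5n−4) = 107457, giving 5n² − 4n − 107457 = 0.
So n = (4 + 1466) / 10 = 1470/10 = 147.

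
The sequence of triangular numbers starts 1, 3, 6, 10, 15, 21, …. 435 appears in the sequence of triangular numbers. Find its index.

29

Set n(n+1)/2 = 435, giving n² + n − 870 = 0.
The discriminant is 1 + 8·435 = 3481, and √3481 = 59.
So n = (-1 + 59) / 2 = 58/2 = 29.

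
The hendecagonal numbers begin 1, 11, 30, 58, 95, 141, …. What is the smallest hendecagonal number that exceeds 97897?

98050

Solve n(9n−7)/2 > 97897 for integer n.
The largest n with value ≤ 97897 is 147 (since 96726 ≤ 97897 < 98050), so the first above is n = 148, value 98050.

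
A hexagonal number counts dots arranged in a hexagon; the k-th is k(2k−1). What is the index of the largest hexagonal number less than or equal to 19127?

98

Solve n(2n−1) ≤ 19127 for integer n.
n = 98 gives 19110 ≤ 19127, while n = 99 gives 19503 > 19127; so the answer is index 98.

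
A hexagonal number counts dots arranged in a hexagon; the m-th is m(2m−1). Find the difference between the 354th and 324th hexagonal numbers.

40650

354·(2·354 − 1) = 250278 and 324·(2·324 − 1) = 209628.
Difference: 250278 − 209628 = 40650.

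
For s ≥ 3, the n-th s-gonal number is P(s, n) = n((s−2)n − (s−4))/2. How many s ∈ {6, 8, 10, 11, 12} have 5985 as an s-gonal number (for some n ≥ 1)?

2

s = 6: P(6, 54) = 5778 and P(6, 55) = 5995; 5985 is not s-gonal.
s = 8: P(8, 45) = 5985. ✓
s = 10: P(10, 39) = 5967 and P(10, 40) = 6280; 5985 is not s-gonal.
s = 11: P(11, 36) = 5706 and P(11, 37) = 6031; 5985 is not s-gonal.
s = 12: P(12, 35) = 5985. ✓
Hits: s ∈ {8, 12} → 2.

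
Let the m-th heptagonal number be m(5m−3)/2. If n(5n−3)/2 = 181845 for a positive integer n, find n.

270

Set n(5n−3)/2 = 181845, giving 5n² − 3n − 363690 = 0.
The discriminant is 9 + 40·181845 = 7273809, and √7273809 = 2697.
So n = (3 + 2697) / 10 = 2700/10 = 270.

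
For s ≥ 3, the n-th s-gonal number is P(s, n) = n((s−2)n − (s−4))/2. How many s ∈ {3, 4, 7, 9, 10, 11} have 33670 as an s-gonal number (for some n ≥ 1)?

1

s = 3: P(3, 259) = 33670. ✓
s = 4: P(4, 183) = 33489 and P(4, 184) = 33856; 33670 is not s-gonal.
s = 7: P(7, 116) = 33466 and P(7, 117) = 34047; 33670 is not s-gonal.
s = 9: P(9, 98) = 33369 and P(9, 99) = 34056; 33670 is not s-gonal.
s = 10: P(10, 92) = 33580 and P(10, 93) = 34317; 33670 is not s-gonal.
s = 11: P(11, 86) = 32981 and P(11, 87) = 33756; 33670 is not s-gonal.
Hits: s ∈ {3} → 1.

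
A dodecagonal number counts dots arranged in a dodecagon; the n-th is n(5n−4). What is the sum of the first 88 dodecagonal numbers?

Σ i(5i−4) = 5Σi² − 4Σi over i = 1..88.
Σi = 3916 and Σi² = 231044.
5·231044 − 4·3916 = 1139556.

1139556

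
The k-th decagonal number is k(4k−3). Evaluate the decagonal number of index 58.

13282

The 58th decagonal number is n(4n−3) with n = 58.
58·(4·58 − 3) = 58·229 = 13282.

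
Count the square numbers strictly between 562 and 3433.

The n-th square number is n².
Smallest index with value > 562: n = 24 (giving 576).
Largest index with value < 3433: n = 58 (giving 3364).
Indices 24 through 58: 35 terms.

35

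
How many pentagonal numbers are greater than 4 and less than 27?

3

The n-th pentagonal number is n(3n−1)/2.
Smallest index with value > 4: n = 2 (giving 5).
Largest index with value < 27: n = 4 (giving 22).
Indices 2 through 4: 3 terms.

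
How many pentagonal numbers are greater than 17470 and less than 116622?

The n-th pentagonal number is n(3n−1)/2.
Smallest index with value > 17470: n = 109 (giving 17767).
Largest index with value < 116622: n = 278 (giving 115787).
Indices 109 through 278: 170 terms.

170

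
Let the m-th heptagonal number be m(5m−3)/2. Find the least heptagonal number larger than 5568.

5688

Solve n(5n−3)/2 > 5568 for integer n.
The largest n with value ≤ 5568 is 47 (since 5452 ≤ 5568 < 5688), so the first above is n = 48, value 5688.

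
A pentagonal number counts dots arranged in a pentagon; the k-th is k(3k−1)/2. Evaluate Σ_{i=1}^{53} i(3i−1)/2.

Σ i(3i−1)/2 = (3Σi² − Σi) / 2 over i = 1..53.
Σi = 1431 and Σi² = 51039.
(3·51039 − 1·1431) / 2 = 151686/2 = 75843.

75843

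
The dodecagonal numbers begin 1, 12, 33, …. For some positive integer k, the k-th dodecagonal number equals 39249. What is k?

89

Set n(5n−4) = 39249, giving 5n² − 4n − 39249 = 0.
The discriminant is 16 + 20·39249 = 784996, and √784996 = 886.
So n = (4 + 886) / 10 = 890/10 = 89.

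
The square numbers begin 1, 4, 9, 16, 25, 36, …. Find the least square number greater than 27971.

28224

Solve n² > 27971 for integer n.
The largest n with value ≤ 27971 is 167 (since 27889 ≤ 27971 < 28224), so the first above is n = 168, value 28224.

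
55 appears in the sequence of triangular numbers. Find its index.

10

Set n(n+1)/2 = 55, giving n² + n − 110 = 0.
The discriminant is 1 + 8·55 = 441, and √441 = 21.
So n = (-1 + 21) / 2 = 20/2 = 10.
Check: 10·11/2 = 55. ✓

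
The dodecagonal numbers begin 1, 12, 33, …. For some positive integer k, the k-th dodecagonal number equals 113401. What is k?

Set n(5n−4) = 113401, giving 5n² − 4n − 113401 = 0.
So n = (4 + 1506) / 10 = 1510/10 = 151.

151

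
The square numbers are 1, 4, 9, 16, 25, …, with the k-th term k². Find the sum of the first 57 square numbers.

Σ_{i=1}^{57} i² = 57·58·115/6 = 63365.

63365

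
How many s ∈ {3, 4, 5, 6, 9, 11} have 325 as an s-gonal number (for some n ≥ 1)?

s = 3: P(3, 25) = 325. ✓
s = 4: P(4, 18) = 324 and P(4, 19) = 361; 325 is not s-gonal.
s = 5: P(5, 14) = 287 and P(5, 15) = 330; 325 is not s-gonal.
s = 6: P(6, 13) = 325. ✓
s = 9: P(9, 10) = 325. ✓
s = 11: P(11, 8) = 260 and P(11, 9) = 333; 325 is not s-gonal.
Hits: s ∈ {3, 6, 9} → 3.

3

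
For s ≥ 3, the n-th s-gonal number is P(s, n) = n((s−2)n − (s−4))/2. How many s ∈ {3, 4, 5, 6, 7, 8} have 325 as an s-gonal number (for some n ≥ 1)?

s = 3: P(3, 25) = 325. ✓
s = 4: P(4, 18) = 324 and P(4, 19) = 361; 325 is not s-gonal.
s = 5: P(5, 14) = 287 and P(5, 15) = 330; 325 is not s-gonal.
s = 6: P(6, 13) = 325. ✓
s = 7: P(7, 11) = 286 and P(7, 12) = 342; 325 is not s-gonal.
s = 8: P(8, 10) = 280 and P(8, 11) = 341; 325 is not s-gonal.
Hits: s ∈ {3, 6} → 2.

2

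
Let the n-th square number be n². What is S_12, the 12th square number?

12² = 144.

144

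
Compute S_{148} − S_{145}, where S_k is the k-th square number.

148² = 21904 and 145² = 21025.
Difference: 21904 − 21025 = 879.

879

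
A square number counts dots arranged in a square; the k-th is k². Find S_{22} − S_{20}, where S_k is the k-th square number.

84

22² = 484 and 20² = 400.
Difference: 484 − 400 = 84.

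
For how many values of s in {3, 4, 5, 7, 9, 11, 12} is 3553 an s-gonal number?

s = 3: P(3, 83) = 3486 and P(3, 84) = 3570; 3553 is not s-gonal.
s = 4: P(4, 59) = 3481 and P(4, 60) = 3600; 3553 is not s-gonal.
s = 5: P(5, 48) = 3432 and P(5, 49) = 3577; 3553 is not s-gonal.
s = 7: P(7, 38) = 3553. ✓
s = 9: P(9, 32) = 3504 and P(9, 33) = 3729; 3553 is not s-gonal.
s = 11: P(11, 28) = 3430 and P(11, 29) = 3683; 3553 is not s-gonal.
s = 12: P(12, 27) = 3537 and P(12, 28) = 3808; 3553 is not s-gonal.
Hits: s ∈ {7} → 1.

1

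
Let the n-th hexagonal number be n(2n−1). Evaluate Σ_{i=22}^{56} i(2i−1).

112245

Σ i(2i−1) = 2Σi² − Σi over i = 22..56.
Σi = 1596 − 231 = 1365 and Σi² = 60116 − 3311 = 56805.
2·56805 − 1·1365 = 112245.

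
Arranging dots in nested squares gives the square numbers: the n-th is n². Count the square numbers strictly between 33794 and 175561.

235

The n-th square number is n².
Smallest index with value > 33794: n = 184 (giving 33856).
Largest index with value < 175561: n = 418 (giving 174724).
Indices 184 through 418: 235 terms.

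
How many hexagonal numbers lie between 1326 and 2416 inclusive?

The n-th hexagonal number is n(2n−1).
Smallest index with value ≥ 1326: n = 26 (giving 1326).
Largest index with value ≤ 2416: n = 35 (giving 2415).
Indices 26 through 35: 10 terms.

10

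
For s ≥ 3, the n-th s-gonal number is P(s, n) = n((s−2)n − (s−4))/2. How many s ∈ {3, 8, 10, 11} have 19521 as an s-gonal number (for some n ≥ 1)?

s = 3: P(3, 197) = 19503 and P(3, 198) = 19701; 19521 is not s-gonal.
s = 8: P(8, 81) = 19521. ✓
s = 10: P(10, 70) = 19390 and P(10, 71) = 19951; 19521 is not s-gonal.
s = 11: P(11, 66) = 19371 and P(11, 67) = 19966; 19521 is not s-gonal.
Hits: s ∈ {8} → 1.

1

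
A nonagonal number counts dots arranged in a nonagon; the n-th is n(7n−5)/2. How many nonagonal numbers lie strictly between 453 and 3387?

20

The n-th nonagonal number is n(7n−5)/2.
Smallest index with value > 453: n = 12 (giving 474).
Largest index with value < 3387: n = 31 (giving 3286).
Indices 12 through 31: 20 terms.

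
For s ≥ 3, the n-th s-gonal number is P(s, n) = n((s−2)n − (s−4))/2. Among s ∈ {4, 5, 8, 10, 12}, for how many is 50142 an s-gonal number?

s = 4: P(4, 223) = 49729 and P(4, 224) = 50176; 50142 is not s-gonal.
s = 5: P(5, 183) = 50142. ✓
s = 8: P(8, 129) = 49665 and P(8, 130) = 50440; 50142 is not s-gonal.
s = 10: P(10, 112) = 49840 and P(10, 113) = 50737; 50142 is not s-gonal.
s = 12: P(12, 100) = 49600 and P(12, 101) = 50601; 50142 is not s-gonal.
Hits: s ∈ {5} → 1.

1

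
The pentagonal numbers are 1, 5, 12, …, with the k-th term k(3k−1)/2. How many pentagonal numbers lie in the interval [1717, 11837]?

56

The n-th pentagonal number is n(3n−1)/2.
Smallest index with value ≥ 1717: n = 34 (giving 1717).
Largest index with value ≤ 11837: n = 89 (giving 11837).
Indices 34 through 89: 56 terms.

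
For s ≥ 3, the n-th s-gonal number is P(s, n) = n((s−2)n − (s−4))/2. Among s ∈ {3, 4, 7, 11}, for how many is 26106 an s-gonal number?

1

s = 3: P(3, 228) = 26106. ✓
s = 4: P(4, 161) = 25921 and P(4, 162) = 26244; 26106 is not s-gonal.
s = 7: P(7, 102) = 25857 and P(7, 103) = 26368; 26106 is not s-gonal.
s = 11: P(11, 76) = 25726 and P(11, 77) = 26411; 26106 is not s-gonal.
Hits: s ∈ {3} → 1.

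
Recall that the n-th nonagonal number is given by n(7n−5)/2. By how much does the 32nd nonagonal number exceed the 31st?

218

Consecutive nonagonal numbers differ by 7n − 6: here 7·32 − 6 = 218.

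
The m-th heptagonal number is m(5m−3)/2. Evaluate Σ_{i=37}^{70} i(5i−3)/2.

Σ i(5i−3)/2 = (5Σi² − 3Σi) / 2 over i = 37..70.
Σi = 2485 − 666 = 1819 and Σi² = 116795 − 16206 = 100589.
(5·100589 − 3·1819) / 2 = 497488/2 = 248744.

248744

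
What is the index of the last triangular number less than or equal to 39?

Solve n(n+1)/2 ≤ 39 for integer n.
n = 8 gives 36 ≤ 39, while n = 9 gives 45 > 39; so the answer is index 8.

8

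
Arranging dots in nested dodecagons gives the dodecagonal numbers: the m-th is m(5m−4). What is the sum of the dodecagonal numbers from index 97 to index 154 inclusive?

Σ i(5i−4) = 5Σi² − 4Σi over i = 97..154.
Σi = 11935 − 4656 = 7279 and Σi² = 1229305 − 299536 = 929769.
5·929769 − 4·7279 = 4619729.

4619729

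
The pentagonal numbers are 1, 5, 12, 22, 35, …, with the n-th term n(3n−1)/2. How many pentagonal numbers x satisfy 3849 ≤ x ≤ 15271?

The n-th pentagonal number is n(3n−1)/2.
Smallest index with value ≥ 3849: n = 51 (giving 3876).
Largest index with value ≤ 15271: n = 101 (giving 15251).
Indices 51 through 101: 51 terms.

51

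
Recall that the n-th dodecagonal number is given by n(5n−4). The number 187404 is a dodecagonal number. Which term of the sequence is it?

Set n(5n−4) = 187404, giving 5n² − 4n − 187404 = 0.
The discriminant is 16 + 20·187404 = 3748096, and √3748096 = 1936.
So n = (4 + 1936) / 10 = 1940/10 = 194.

194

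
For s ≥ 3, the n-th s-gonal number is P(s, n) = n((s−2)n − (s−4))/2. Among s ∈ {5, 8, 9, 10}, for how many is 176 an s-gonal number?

s = 5: P(5, 11) = 176. ✓
s = 8: P(8, 8) = 176. ✓
s = 9: P(9, 7) = 154 and P(9, 8) = 204; 176 is not s-gonal.
s = 10: P(10, 7) = 175 and P(10, 8) = 232; 176 is not s-gonal.
Hits: s ∈ {5, 8} → 2.

2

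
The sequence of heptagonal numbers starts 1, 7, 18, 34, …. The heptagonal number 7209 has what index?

54

Set n(5n−3)/2 = 7209, giving 5n² − 3n − 14418 = 0.
So n = (3 + 537) / 10 = 540/10 = 54.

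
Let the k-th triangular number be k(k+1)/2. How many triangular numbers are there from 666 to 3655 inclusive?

50

The n-th triangular number is n(n+1)/2.
Smallest index with value ≥ 666: n = 36 (giving 666).
Largest index with value ≤ 3655: n = 85 (giving 3655).
Indices 36 through 85: 50 terms.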